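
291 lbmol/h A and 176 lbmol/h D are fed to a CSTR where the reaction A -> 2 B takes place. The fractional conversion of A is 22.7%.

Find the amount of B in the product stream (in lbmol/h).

132 lbmol/h

A reacted = 0.227 × 291 = 66.06 lbmol/h; ν_A = −1, so ξ = 66.06/1 = 66.06 lbmol/h.
Outlet amounts (n = n₀ + ν ξ):
  A: 291 − 1(66.06) = 224.9
  B: 0 + 2(66.06) = 132.1
  D: 176 (inert)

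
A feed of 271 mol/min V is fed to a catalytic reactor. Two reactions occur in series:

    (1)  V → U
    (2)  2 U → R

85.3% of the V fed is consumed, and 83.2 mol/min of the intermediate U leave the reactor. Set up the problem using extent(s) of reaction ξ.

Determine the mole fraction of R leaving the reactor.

0.376

Conversion of V: V consumed = 1ξ₁ = 0.853 × 271 → ξ₁ = 231.2 mol/min.
U balance: n_U = 0 + 1ξ₁ − 2ξ₂ = 83.2 → ξ₂ = (1·231.2 − 83.2)/2 = 73.98 mol/min.
Outlet amounts (n = n₀ + Σ ν·ξ):
  V: 271 − 1(231.2) = 39.84
  U: 0 + 1(231.2) − 2(73.98) = 83.2
  R: 0 + 1(73.98) = 73.98
Total out = 197 mol/min; y_R = 73.98 / 197 = 0.3755.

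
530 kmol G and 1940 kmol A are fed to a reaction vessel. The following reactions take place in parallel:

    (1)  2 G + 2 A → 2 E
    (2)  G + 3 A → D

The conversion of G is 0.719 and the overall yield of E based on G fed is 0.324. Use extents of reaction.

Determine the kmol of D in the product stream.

209 kmol

Yield of E: 2ξ₁ / 530 = 0.324 → ξ₁ = 85.86 kmol.
Conversion of G: 2ξ₁ + 1ξ₂ = 0.719 × 530 = 381.1 → ξ₂ = 209.3 kmol.
Outlet amounts (n = n₀ + Σ ν·ξ):
  G: 530 − 2(85.86) − 1(209.3) = 148.9
  A: 1940 − 2(85.86) − 3(209.3) = 1140
  E: 0 + 2(85.86) = 171.7
  D: 0 + 1(209.3) = 209.3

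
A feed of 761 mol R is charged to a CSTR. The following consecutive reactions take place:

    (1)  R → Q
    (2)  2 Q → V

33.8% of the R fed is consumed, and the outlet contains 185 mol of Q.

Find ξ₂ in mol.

Conversion of R: R consumed = 1ξ₁ = 0.338 × 761 → ξ₁ = 257.2 mol.
Q balance: n_Q = 0 + 1ξ₁ − 2ξ₂ = 185 → ξ₂ = (1·257.2 − 185)/2 = 36.11 mol.
Outlet amounts (n = n₀ + Σ ν·ξ):
  R: 761 − 1(257.2) = 503.8
  Q: 0 + 1(257.2) − 2(36.11) = 185
  V: 0 + 1(36.11) = 36.11

ξ₂ = 36.1 mol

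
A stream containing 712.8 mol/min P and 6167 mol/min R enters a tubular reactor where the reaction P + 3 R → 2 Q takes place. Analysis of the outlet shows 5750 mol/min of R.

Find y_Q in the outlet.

For R: n = n₀ − 3ξ → 5750 = 6167 − 3ξ, giving ξ = 139 mol/min.
Outlet amounts (n = n₀ + ν ξ):
  P: 712.8 − 1(139) = 573.8
  R: 6167 − 3(139) = 5750
  Q: 0 + 2(139) = 278
Total out = 6602 mol/min; y_Q = 278 / 6602 = 0.04211.

0.0421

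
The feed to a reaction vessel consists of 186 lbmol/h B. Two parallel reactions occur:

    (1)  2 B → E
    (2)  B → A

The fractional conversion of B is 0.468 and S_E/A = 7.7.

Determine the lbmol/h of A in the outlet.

5.31 lbmol/h

Conversion of B: B consumed = 0.468 × 186 = 87.05 lbmol/h = 2ξ₁ + 1ξ₂.
Selectivity: 1ξ₁ / (1ξ₂) = 7.7 → ξ₁ = 7.7 ξ₂.
Substitute: (2·7.7 + 1) ξ₂ = 87.05 → ξ₂ = 5.308 lbmol/h, ξ₁ = 40.87 lbmol/h.
Outlet amounts (n = n₀ + Σ ν·ξ):
  B: 186 − 2(40.87) − 1(5.308) = 98.95
  E: 0 + 1(40.87) = 40.87
  A: 0 + 1(5.308) = 5.308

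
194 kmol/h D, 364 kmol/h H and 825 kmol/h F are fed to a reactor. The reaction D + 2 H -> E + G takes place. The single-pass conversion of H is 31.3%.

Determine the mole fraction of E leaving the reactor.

0.043

H reacted = 0.313 × 364 = 113.9 kmol/h; ν_H = −2, so ξ = 113.9/2 = 56.97 kmol/h.
Outlet amounts (n = n₀ + ν ξ):
  D: 194 − 1(56.97) = 137
  H: 364 − 2(56.97) = 250.1
  E: 0 + 1(56.97) = 56.97
  G: 0 + 1(56.97) = 56.97
  F: 825 (inert)
Total out = 1326 kmol/h; y_E = 56.97 / 1326 = 0.04296.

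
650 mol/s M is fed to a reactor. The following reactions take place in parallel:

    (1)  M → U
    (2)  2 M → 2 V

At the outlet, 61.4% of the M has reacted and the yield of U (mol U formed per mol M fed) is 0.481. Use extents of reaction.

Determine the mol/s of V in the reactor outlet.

86.4 mol/s

Yield of U: 1ξ₁ / 650 = 0.481 → ξ₁ = 312.6 mol/s.
Conversion of M: 1ξ₁ + 2ξ₂ = 0.614 × 650 = 399.1 → ξ₂ = 43.22 mol/s.
Outlet amounts (n = n₀ + Σ ν·ξ):
  M: 650 − 1(312.6) − 2(43.22) = 250.9
  U: 0 + 1(312.6) = 312.6
  V: 0 + 2(43.22) = 86.45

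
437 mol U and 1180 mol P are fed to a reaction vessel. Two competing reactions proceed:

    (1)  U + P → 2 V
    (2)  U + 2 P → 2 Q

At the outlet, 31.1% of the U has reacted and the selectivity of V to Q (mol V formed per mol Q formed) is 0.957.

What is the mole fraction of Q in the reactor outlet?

Conversion of U: U consumed = 0.311 × 437 = 135.9 mol = 1ξ₁ + 1ξ₂.
Selectivity: 2ξ₁ / (2ξ₂) = 0.957 → ξ₁ = 0.957 ξ₂.
Substitute: (1·0.957 + 1) ξ₂ = 135.9 → ξ₂ = 69.45 mol, ξ₁ = 66.46 mol.
Outlet amounts (n = n₀ + Σ ν·ξ):
  U: 437 − 1(66.46) − 1(69.45) = 301.1
  P: 1180 − 1(66.46) − 2(69.45) = 974.6
  V: 0 + 2(66.46) = 132.9
  Q: 0 + 2(69.45) = 138.9
Total out = 1548 mol; y_Q = 138.9 / 1548 = 0.08975.

0.0898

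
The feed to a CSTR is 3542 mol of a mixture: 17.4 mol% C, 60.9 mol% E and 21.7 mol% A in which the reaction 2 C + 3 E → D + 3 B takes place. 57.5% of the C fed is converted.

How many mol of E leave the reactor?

C reacted = 0.575 × 616.3 = 354.4 mol; ν_C = −2, so ξ = 354.4/2 = 177.2 mol.
Outlet amounts (n = n₀ + ν ξ):
  C: 616.3 − 2(177.2) = 261.9
  E: 2157 − 3(177.2) = 1626
  D: 0 + 1(177.2) = 177.2
  B: 0 + 3(177.2) = 531.6
  A: 768.6 (inert)

1630 mol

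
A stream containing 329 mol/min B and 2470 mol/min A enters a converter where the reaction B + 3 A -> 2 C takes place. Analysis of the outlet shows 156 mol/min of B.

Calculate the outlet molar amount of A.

For B: n = n₀ − 1ξ → 156 = 329 − 1ξ, giving ξ = 173 mol/min.
Outlet amounts (n = n₀ + ν ξ):
  B: 329 − 1(173) = 156
  A: 2470 − 3(173) = 1951
  C: 0 + 2(173) = 346

1950 mol/min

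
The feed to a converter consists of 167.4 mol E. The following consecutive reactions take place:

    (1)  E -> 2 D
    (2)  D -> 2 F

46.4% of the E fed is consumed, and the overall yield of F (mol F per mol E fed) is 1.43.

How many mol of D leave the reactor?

35.7 mol

Conversion of E: E consumed = 1ξ₁ = 0.464 × 167.4 → ξ₁ = 77.67 mol.
Yield of F: 2ξ₂ / 167.4 = 1.43 → ξ₂ = 119.7 mol.
Outlet amounts (n = n₀ + Σ ν·ξ):
  E: 167.4 − 1(77.67) = 89.73
  D: 0 + 2(77.67) − 1(119.7) = 35.66
  F: 0 + 2(119.7) = 239.4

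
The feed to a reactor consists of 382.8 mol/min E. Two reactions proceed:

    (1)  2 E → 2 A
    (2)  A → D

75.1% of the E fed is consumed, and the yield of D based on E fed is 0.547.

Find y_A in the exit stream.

Conversion of E: E consumed = 2ξ₁ = 0.751 × 382.8 → ξ₁ = 143.7 mol/min.
Yield of D: 1ξ₂ / 382.8 = 0.547 → ξ₂ = 209.4 mol/min.
Outlet amounts (n = n₀ + Σ ν·ξ):
  E: 382.8 − 2(143.7) = 95.32
  A: 0 + 2(143.7) − 1(209.4) = 78.09
  D: 0 + 1(209.4) = 209.4
Total out = 382.8 mol/min; y_A = 78.09 / 382.8 = 0.204.

0.204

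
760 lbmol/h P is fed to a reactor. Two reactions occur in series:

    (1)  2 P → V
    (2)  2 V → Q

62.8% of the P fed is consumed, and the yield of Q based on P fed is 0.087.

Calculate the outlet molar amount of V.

106 lbmol/h

Conversion of P: P consumed = 2ξ₁ = 0.628 × 760 → ξ₁ = 238.6 lbmol/h.
Yield of Q: 1ξ₂ / 760 = 0.087 → ξ₂ = 66.12 lbmol/h.
Outlet amounts (n = n₀ + Σ ν·ξ):
  P: 760 − 2(238.6) = 282.7
  V: 0 + 1(238.6) − 2(66.12) = 106.4
  Q: 0 + 1(66.12) = 66.12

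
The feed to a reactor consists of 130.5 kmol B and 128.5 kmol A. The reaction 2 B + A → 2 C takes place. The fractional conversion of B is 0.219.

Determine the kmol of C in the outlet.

28.6 kmol

B reacted = 0.219 × 130.5 = 28.58 kmol; ν_B = −2, so ξ = 28.58/2 = 14.29 kmol.
Outlet amounts (n = n₀ + ν ξ):
  B: 130.5 − 2(14.29) = 101.9
  A: 128.5 − 1(14.29) = 114.2
  C: 0 + 2(14.29) = 28.58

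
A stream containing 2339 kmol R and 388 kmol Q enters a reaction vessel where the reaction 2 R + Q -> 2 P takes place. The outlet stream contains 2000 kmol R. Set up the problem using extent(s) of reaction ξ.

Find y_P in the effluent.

0.133

For R: n = n₀ − 2ξ → 2000 = 2339 − 2ξ, giving ξ = 169.5 kmol.
Outlet amounts (n = n₀ + ν ξ):
  R: 2339 − 2(169.5) = 2000
  Q: 388 − 1(169.5) = 218.5
  P: 0 + 2(169.5) = 339
Total out = 2558 kmol; y_P = 339 / 2558 = 0.1326.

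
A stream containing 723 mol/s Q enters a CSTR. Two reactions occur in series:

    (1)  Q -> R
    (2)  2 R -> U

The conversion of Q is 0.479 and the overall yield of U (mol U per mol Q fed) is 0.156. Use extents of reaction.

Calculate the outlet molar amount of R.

121 mol/s

Conversion of Q: Q consumed = 1ξ₁ = 0.479 × 723 → ξ₁ = 346.3 mol/s.
Yield of U: 1ξ₂ / 723 = 0.156 → ξ₂ = 112.8 mol/s.
Outlet amounts (n = n₀ + Σ ν·ξ):
  Q: 723 − 1(346.3) = 376.7
  R: 0 + 1(346.3) − 2(112.8) = 120.7
  U: 0 + 1(112.8) = 112.8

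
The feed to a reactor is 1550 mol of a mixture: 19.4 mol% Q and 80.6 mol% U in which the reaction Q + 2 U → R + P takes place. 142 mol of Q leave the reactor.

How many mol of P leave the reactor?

For Q: n = n₀ − 1ξ → 142 = 300.7 − 1ξ, giving ξ = 158.7 mol.
Outlet amounts (n = n₀ + ν ξ):
  Q: 300.7 − 1(158.7) = 142
  U: 1249 − 2(158.7) = 931.9
  R: 0 + 1(158.7) = 158.7
  P: 0 + 1(158.7) = 158.7

159 mol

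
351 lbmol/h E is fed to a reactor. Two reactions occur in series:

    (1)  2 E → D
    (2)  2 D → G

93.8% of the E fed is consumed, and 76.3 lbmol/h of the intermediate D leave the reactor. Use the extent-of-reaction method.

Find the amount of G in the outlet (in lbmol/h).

44.2 lbmol/h

Conversion of E: E consumed = 2ξ₁ = 0.938 × 351 → ξ₁ = 164.6 lbmol/h.
D balance: n_D = 0 + 1ξ₁ − 2ξ₂ = 76.3 → ξ₂ = (1·164.6 − 76.3)/2 = 44.16 lbmol/h.
Outlet amounts (n = n₀ + Σ ν·ξ):
  E: 351 − 2(164.6) = 21.76
  D: 0 + 1(164.6) − 2(44.16) = 76.3
  G: 0 + 1(44.16) = 44.16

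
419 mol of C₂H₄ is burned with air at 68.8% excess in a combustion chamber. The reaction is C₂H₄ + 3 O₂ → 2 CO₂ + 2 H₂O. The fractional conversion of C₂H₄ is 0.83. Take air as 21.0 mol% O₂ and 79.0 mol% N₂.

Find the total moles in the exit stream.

Stoichiometric O₂ = 3 × 419 = 1257 mol; O₂ fed = 1257 × 1.688 = 2122 mol.
N₂ fed = 2122 × 79/21 = 7982 mol.
Fuel reacted = 0.83 × 419 → ξ = 347.8 mol.
Outlet (n = n₀ + ν ξ):
  C₂H₄: 419 − 1(347.8) = 71.23
  O₂: 2122 − 3(347.8) = 1079
  N₂: 7982 (inert)
  CO₂: 0 + 2(347.8) = 695.5
  H₂O: 0 + 2(347.8) = 695.5
Total out = 71.23 + 1079 + 7982 + 695.5 + 695.5 = 10520 mol.

10500 mol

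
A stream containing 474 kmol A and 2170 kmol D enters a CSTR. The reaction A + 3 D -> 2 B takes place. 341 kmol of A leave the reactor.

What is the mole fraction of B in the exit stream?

0.112

For A: n = n₀ − 1ξ → 341 = 474 − 1ξ, giving ξ = 133 kmol.
Outlet amounts (n = n₀ + ν ξ):
  A: 474 − 1(133) = 341
  D: 2170 − 3(133) = 1771
  B: 0 + 2(133) = 266
Total out = 2378 kmol; y_B = 266 / 2378 = 0.1119.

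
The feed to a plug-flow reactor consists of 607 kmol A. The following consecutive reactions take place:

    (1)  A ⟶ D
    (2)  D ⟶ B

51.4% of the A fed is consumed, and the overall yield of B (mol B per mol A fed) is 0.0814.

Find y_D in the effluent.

Conversion of A: A consumed = 1ξ₁ = 0.514 × 607 → ξ₁ = 312 kmol.
Yield of B: 1ξ₂ / 607 = 0.0814 → ξ₂ = 49.41 kmol.
Outlet amounts (n = n₀ + Σ ν·ξ):
  A: 607 − 1(312) = 295
  D: 0 + 1(312) − 1(49.41) = 262.6
  B: 0 + 1(49.41) = 49.41
Total out = 607 kmol; y_D = 262.6 / 607 = 0.4326.

0.433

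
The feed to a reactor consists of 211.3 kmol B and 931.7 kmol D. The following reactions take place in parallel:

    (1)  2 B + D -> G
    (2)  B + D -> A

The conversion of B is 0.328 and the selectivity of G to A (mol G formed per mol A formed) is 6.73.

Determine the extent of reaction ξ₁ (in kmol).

Conversion of B: B consumed = 0.328 × 211.3 = 69.31 kmol = 2ξ₁ + 1ξ₂.
Selectivity: 1ξ₁ / (1ξ₂) = 6.73 → ξ₁ = 6.73 ξ₂.
Substitute: (2·6.73 + 1) ξ₂ = 69.31 → ξ₂ = 4.793 kmol, ξ₁ = 32.26 kmol.
Outlet amounts (n = n₀ + Σ ν·ξ):
  B: 211.3 − 2(32.26) − 1(4.793) = 142
  D: 931.7 − 1(32.26) − 1(4.793) = 894.7
  G: 0 + 1(32.26) = 32.26
  A: 0 + 1(4.793) = 4.793

ξ₁ = 32.3 kmol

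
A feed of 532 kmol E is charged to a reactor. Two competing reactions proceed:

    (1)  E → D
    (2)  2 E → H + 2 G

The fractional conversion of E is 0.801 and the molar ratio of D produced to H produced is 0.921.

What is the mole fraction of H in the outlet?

0.215

Conversion of E: E consumed = 0.801 × 532 = 426.1 kmol = 1ξ₁ + 2ξ₂.
Selectivity: 1ξ₁ / (1ξ₂) = 0.921 → ξ₁ = 0.921 ξ₂.
Substitute: (1·0.921 + 2) ξ₂ = 426.1 → ξ₂ = 145.9 kmol, ξ₁ = 134.4 kmol.
Outlet amounts (n = n₀ + Σ ν·ξ):
  E: 532 − 1(134.4) − 2(145.9) = 105.9
  D: 0 + 1(134.4) = 134.4
  H: 0 + 1(145.9) = 145.9
  G: 0 + 2(145.9) = 291.8
Total out = 677.9 kmol; y_H = 145.9 / 677.9 = 0.2152.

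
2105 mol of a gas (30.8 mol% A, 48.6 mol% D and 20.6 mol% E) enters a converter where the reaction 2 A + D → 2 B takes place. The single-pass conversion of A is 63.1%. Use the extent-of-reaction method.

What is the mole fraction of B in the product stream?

A reacted = 0.631 × 648.3 = 409.1 mol; ν_A = −2, so ξ = 409.1/2 = 204.6 mol.
Outlet amounts (n = n₀ + ν ξ):
  A: 648.3 − 2(204.6) = 239.2
  D: 1023 − 1(204.6) = 818.5
  B: 0 + 2(204.6) = 409.1
  E: 433.6 (inert)
Total out = 1900 mol; y_B = 409.1 / 1900 = 0.2153.

0.215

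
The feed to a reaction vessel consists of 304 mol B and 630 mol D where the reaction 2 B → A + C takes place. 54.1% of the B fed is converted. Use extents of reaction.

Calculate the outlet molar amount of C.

82.2 mol

B reacted = 0.541 × 304 = 164.5 mol; ν_B = −2, so ξ = 164.5/2 = 82.23 mol.
Outlet amounts (n = n₀ + ν ξ):
  B: 304 − 2(82.23) = 139.5
  A: 0 + 1(82.23) = 82.23
  C: 0 + 1(82.23) = 82.23
  D: 630 (inert)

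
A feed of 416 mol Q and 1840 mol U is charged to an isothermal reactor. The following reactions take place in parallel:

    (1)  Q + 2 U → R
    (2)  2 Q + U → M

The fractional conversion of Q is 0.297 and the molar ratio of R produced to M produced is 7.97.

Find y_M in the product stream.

0.00609

Conversion of Q: Q consumed = 0.297 × 416 = 123.6 mol = 1ξ₁ + 2ξ₂.
Selectivity: 1ξ₁ / (1ξ₂) = 7.97 → ξ₁ = 7.97 ξ₂.
Substitute: (1·7.97 + 2) ξ₂ = 123.6 → ξ₂ = 12.39 mol, ξ₁ = 98.77 mol.
Outlet amounts (n = n₀ + Σ ν·ξ):
  Q: 416 − 1(98.77) − 2(12.39) = 292.4
  U: 1840 − 2(98.77) − 1(12.39) = 1630
  R: 0 + 1(98.77) = 98.77
  M: 0 + 1(12.39) = 12.39
Total out = 2034 mol; y_M = 12.39 / 2034 = 0.006094.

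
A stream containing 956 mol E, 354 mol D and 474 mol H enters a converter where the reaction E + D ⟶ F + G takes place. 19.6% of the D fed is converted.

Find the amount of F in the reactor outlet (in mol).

69.4 mol

D reacted = 0.196 × 354 = 69.38 mol; ν_D = −1, so ξ = 69.38/1 = 69.38 mol.
Outlet amounts (n = n₀ + ν ξ):
  E: 956 − 1(69.38) = 886.6
  D: 354 − 1(69.38) = 284.6
  F: 0 + 1(69.38) = 69.38
  G: 0 + 1(69.38) = 69.38
  H: 474 (inert)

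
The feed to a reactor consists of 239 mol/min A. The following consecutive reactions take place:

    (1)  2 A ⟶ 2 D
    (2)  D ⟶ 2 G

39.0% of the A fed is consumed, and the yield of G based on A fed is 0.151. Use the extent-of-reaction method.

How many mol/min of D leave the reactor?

75.2 mol/min

Conversion of A: A consumed = 2ξ₁ = 0.39 × 239 → ξ₁ = 46.61 mol/min.
Yield of G: 2ξ₂ / 239 = 0.151 → ξ₂ = 18.04 mol/min.
Outlet amounts (n = n₀ + Σ ν·ξ):
  A: 239 − 2(46.61) = 145.8
  D: 0 + 2(46.61) − 1(18.04) = 75.17
  G: 0 + 2(18.04) = 36.09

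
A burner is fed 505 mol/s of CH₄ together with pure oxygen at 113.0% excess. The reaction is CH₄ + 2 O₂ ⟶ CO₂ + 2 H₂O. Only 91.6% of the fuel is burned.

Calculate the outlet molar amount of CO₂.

Stoichiometric O₂ = 2 × 505 = 1010 mol/s; O₂ fed = 1010 × 2.130 = 2151 mol/s.
Fuel reacted = 0.916 × 505 → ξ = 462.6 mol/s.
Outlet (n = n₀ + ν ξ):
  CH₄: 505 − 1(462.6) = 42.42
  O₂: 2151 − 2(462.6) = 1226
  CO₂: 0 + 1(462.6) = 462.6
  H₂O: 0 + 2(462.6) = 925.2

463 mol/s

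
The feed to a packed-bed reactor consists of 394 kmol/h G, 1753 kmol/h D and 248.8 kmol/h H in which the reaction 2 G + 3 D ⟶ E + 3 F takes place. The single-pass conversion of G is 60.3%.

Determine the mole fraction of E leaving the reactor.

0.0522

G reacted = 0.603 × 394 = 237.6 kmol/h; ν_G = −2, so ξ = 237.6/2 = 118.8 kmol/h.
Outlet amounts (n = n₀ + ν ξ):
  G: 394 − 2(118.8) = 156.4
  D: 1753 − 3(118.8) = 1397
  E: 0 + 1(118.8) = 118.8
  F: 0 + 3(118.8) = 356.4
  H: 248.8 (inert)
Total out = 2277 kmol/h; y_E = 118.8 / 2277 = 0.05217.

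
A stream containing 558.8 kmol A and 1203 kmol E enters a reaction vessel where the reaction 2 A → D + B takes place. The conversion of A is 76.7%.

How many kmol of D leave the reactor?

214 kmol

A reacted = 0.767 × 558.8 = 428.6 kmol; ν_A = −2, so ξ = 428.6/2 = 214.3 kmol.
Outlet amounts (n = n₀ + ν ξ):
  A: 558.8 − 2(214.3) = 130.2
  D: 0 + 1(214.3) = 214.3
  B: 0 + 1(214.3) = 214.3
  E: 1203 (inert)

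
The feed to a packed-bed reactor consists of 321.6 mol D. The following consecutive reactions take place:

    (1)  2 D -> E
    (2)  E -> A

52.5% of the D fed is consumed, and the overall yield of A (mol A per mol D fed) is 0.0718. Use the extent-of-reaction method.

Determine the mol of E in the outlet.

Conversion of D: D consumed = 2ξ₁ = 0.525 × 321.6 → ξ₁ = 84.42 mol.
Yield of A: 1ξ₂ / 321.6 = 0.0718 → ξ₂ = 23.09 mol.
Outlet amounts (n = n₀ + Σ ν·ξ):
  D: 321.6 − 2(84.42) = 152.8
  E: 0 + 1(84.42) − 1(23.09) = 61.33
  A: 0 + 1(23.09) = 23.09

61.3 mol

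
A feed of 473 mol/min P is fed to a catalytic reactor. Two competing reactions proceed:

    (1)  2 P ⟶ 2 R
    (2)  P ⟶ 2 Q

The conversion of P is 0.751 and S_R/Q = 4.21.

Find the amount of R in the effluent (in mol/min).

318 mol/min

Conversion of P: P consumed = 0.751 × 473 = 355.2 mol/min = 2ξ₁ + 1ξ₂.
Selectivity: 2ξ₁ / (2ξ₂) = 4.21 → ξ₁ = 4.21 ξ₂.
Substitute: (2·4.21 + 1) ξ₂ = 355.2 → ξ₂ = 37.71 mol/min, ξ₁ = 158.8 mol/min.
Outlet amounts (n = n₀ + Σ ν·ξ):
  P: 473 − 2(158.8) − 1(37.71) = 117.8
  R: 0 + 2(158.8) = 317.5
  Q: 0 + 2(37.71) = 75.42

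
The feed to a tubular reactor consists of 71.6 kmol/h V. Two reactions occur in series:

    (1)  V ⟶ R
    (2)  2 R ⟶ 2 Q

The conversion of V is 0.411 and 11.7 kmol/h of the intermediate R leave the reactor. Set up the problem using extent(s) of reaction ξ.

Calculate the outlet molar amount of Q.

17.7 kmol/h

Conversion of V: V consumed = 1ξ₁ = 0.411 × 71.6 → ξ₁ = 29.43 kmol/h.
R balance: n_R = 0 + 1ξ₁ − 2ξ₂ = 11.7 → ξ₂ = (1·29.43 − 11.7)/2 = 8.864 kmol/h.
Outlet amounts (n = n₀ + Σ ν·ξ):
  V: 71.6 − 1(29.43) = 42.17
  R: 0 + 1(29.43) − 2(8.864) = 11.7
  Q: 0 + 2(8.864) = 17.73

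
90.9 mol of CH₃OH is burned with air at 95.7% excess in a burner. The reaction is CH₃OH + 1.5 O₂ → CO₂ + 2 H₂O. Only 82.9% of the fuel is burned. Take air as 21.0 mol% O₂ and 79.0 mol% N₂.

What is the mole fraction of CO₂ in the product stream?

Stoichiometric O₂ = 1.5 × 90.9 = 136.4 mol; O₂ fed = 136.4 × 1.957 = 266.8 mol.
N₂ fed = 266.8 × 79/21 = 1004 mol.
Fuel reacted = 0.829 × 90.9 → ξ = 75.36 mol.
Outlet (n = n₀ + ν ξ):
  CH₃OH: 90.9 − 1(75.36) = 15.54
  O₂: 266.8 − 1.5(75.36) = 153.8
  N₂: 1004 (inert)
  CO₂: 0 + 1(75.36) = 75.36
  H₂O: 0 + 2(75.36) = 150.7
Total out = 1399 mol; y_CO₂ = 75.36 / 1399 = 0.05386.

0.0539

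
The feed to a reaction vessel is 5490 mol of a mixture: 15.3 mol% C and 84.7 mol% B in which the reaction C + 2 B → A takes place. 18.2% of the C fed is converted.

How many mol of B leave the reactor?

4340 mol

C reacted = 0.182 × 840 = 152.9 mol; ν_C = −1, so ξ = 152.9/1 = 152.9 mol.
Outlet amounts (n = n₀ + ν ξ):
  C: 840 − 1(152.9) = 687.1
  B: 4650 − 2(152.9) = 4344
  A: 0 + 1(152.9) = 152.9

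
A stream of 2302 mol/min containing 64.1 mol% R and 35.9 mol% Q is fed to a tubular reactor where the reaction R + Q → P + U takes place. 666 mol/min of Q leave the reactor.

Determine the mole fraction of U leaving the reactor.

0.0697

For Q: n = n₀ − 1ξ → 666 = 826.4 − 1ξ, giving ξ = 160.4 mol/min.
Outlet amounts (n = n₀ + ν ξ):
  R: 1476 − 1(160.4) = 1315
  Q: 826.4 − 1(160.4) = 666
  P: 0 + 1(160.4) = 160.4
  U: 0 + 1(160.4) = 160.4
Total out = 2302 mol/min; y_U = 160.4 / 2302 = 0.06969.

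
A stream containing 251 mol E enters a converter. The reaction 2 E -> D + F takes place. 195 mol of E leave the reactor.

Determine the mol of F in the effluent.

28 mol

For E: n = n₀ − 2ξ → 195 = 251 − 2ξ, giving ξ = 28 mol.
Outlet amounts (n = n₀ + ν ξ):
  E: 251 − 2(28) = 195
  D: 0 + 1(28) = 28
  F: 0 + 1(28) = 28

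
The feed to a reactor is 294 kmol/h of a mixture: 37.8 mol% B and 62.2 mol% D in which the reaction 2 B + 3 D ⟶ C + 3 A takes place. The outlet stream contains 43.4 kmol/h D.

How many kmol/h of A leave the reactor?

139 kmol/h

For D: n = n₀ − 3ξ → 43.4 = 182.9 − 3ξ, giving ξ = 46.49 kmol/h.
Outlet amounts (n = n₀ + ν ξ):
  B: 111.1 − 2(46.49) = 18.15
  D: 182.9 − 3(46.49) = 43.4
  C: 0 + 1(46.49) = 46.49
  A: 0 + 3(46.49) = 139.5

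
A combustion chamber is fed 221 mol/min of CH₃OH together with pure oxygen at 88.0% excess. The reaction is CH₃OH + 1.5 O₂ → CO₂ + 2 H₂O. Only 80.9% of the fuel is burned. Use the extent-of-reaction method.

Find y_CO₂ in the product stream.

0.192

Stoichiometric O₂ = 1.5 × 221 = 331.5 mol/min; O₂ fed = 331.5 × 1.880 = 623.2 mol/min.
Fuel reacted = 0.809 × 221 → ξ = 178.8 mol/min.
Outlet (n = n₀ + ν ξ):
  CH₃OH: 221 − 1(178.8) = 42.21
  O₂: 623.2 − 1.5(178.8) = 355
  CO₂: 0 + 1(178.8) = 178.8
  H₂O: 0 + 2(178.8) = 357.6
Total out = 933.6 mol/min; y_CO₂ = 178.8 / 933.6 = 0.1915.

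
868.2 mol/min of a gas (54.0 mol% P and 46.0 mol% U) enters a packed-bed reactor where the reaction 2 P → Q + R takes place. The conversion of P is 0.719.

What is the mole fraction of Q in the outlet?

0.194

P reacted = 0.719 × 468.8 = 337.1 mol/min; ν_P = −2, so ξ = 337.1/2 = 168.5 mol/min.
Outlet amounts (n = n₀ + ν ξ):
  P: 468.8 − 2(168.5) = 131.7
  Q: 0 + 1(168.5) = 168.5
  R: 0 + 1(168.5) = 168.5
  U: 399.4 (inert)
Total out = 868.2 mol/min; y_Q = 168.5 / 868.2 = 0.1941.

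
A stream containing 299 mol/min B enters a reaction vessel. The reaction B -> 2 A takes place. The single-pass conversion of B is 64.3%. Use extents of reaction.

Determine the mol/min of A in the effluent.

B reacted = 0.643 × 299 = 192.3 mol/min; ν_B = −1, so ξ = 192.3/1 = 192.3 mol/min.
Outlet amounts (n = n₀ + ν ξ):
  B: 299 − 1(192.3) = 106.7
  A: 0 + 2(192.3) = 384.5

385 mol/min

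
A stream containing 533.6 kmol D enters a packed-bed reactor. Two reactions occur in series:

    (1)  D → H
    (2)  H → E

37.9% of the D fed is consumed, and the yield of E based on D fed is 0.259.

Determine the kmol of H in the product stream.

64 kmol

Conversion of D: D consumed = 1ξ₁ = 0.379 × 533.6 → ξ₁ = 202.2 kmol.
Yield of E: 1ξ₂ / 533.6 = 0.259 → ξ₂ = 138.2 kmol.
Outlet amounts (n = n₀ + Σ ν·ξ):
  D: 533.6 − 1(202.2) = 331.4
  H: 0 + 1(202.2) − 1(138.2) = 64.03
  E: 0 + 1(138.2) = 138.2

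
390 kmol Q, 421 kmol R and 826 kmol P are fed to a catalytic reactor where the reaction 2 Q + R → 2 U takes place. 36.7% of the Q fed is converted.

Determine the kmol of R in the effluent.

Q reacted = 0.367 × 390 = 143.1 kmol; ν_Q = −2, so ξ = 143.1/2 = 71.56 kmol.
Outlet amounts (n = n₀ + ν ξ):
  Q: 390 − 2(71.56) = 246.9
  R: 421 − 1(71.56) = 349.4
  U: 0 + 2(71.56) = 143.1
  P: 826 (inert)

349 kmol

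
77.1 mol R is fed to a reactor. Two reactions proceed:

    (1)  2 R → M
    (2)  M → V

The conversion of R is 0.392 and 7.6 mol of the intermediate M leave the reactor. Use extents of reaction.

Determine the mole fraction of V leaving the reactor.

0.121

Conversion of R: R consumed = 2ξ₁ = 0.392 × 77.1 → ξ₁ = 15.11 mol.
M balance: n_M = 0 + 1ξ₁ − 1ξ₂ = 7.6 → ξ₂ = (1·15.11 − 7.6)/1 = 7.512 mol.
Outlet amounts (n = n₀ + Σ ν·ξ):
  R: 77.1 − 2(15.11) = 46.88
  M: 0 + 1(15.11) − 1(7.512) = 7.6
  V: 0 + 1(7.512) = 7.512
Total out = 61.99 mol; y_V = 7.512 / 61.99 = 0.1212.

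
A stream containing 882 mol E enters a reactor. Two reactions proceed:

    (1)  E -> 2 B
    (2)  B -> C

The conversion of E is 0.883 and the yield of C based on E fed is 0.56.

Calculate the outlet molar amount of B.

Conversion of E: E consumed = 1ξ₁ = 0.883 × 882 → ξ₁ = 778.8 mol.
Yield of C: 1ξ₂ / 882 = 0.56 → ξ₂ = 493.9 mol.
Outlet amounts (n = n₀ + Σ ν·ξ):
  E: 882 − 1(778.8) = 103.2
  B: 0 + 2(778.8) − 1(493.9) = 1064
  C: 0 + 1(493.9) = 493.9

1060 mol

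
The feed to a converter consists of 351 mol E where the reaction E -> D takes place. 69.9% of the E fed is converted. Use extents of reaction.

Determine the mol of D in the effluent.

245 mol

E reacted = 0.699 × 351 = 245.3 mol; ν_E = −1, so ξ = 245.3/1 = 245.3 mol.
Outlet amounts (n = n₀ + ν ξ):
  E: 351 − 1(245.3) = 105.7
  D: 0 + 1(245.3) = 245.3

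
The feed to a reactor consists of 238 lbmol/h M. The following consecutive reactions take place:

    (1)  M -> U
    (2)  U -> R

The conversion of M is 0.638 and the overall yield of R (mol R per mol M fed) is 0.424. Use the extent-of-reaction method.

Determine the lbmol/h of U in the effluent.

Conversion of M: M consumed = 1ξ₁ = 0.638 × 238 → ξ₁ = 151.8 lbmol/h.
Yield of R: 1ξ₂ / 238 = 0.424 → ξ₂ = 100.9 lbmol/h.
Outlet amounts (n = n₀ + Σ ν·ξ):
  M: 238 − 1(151.8) = 86.16
  U: 0 + 1(151.8) − 1(100.9) = 50.93
  R: 0 + 1(100.9) = 100.9

50.9 lbmol/h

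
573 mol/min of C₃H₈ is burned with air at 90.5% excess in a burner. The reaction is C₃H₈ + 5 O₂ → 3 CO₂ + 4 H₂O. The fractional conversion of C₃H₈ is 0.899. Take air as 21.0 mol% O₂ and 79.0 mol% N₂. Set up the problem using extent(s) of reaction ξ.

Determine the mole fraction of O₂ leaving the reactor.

Stoichiometric O₂ = 5 × 573 = 2865 mol/min; O₂ fed = 2865 × 1.905 = 5458 mol/min.
N₂ fed = 5458 × 79/21 = 20530 mol/min.
Fuel reacted = 0.899 × 573 → ξ = 515.1 mol/min.
Outlet (n = n₀ + ν ξ):
  C₃H₈: 573 − 1(515.1) = 57.87
  O₂: 5458 − 5(515.1) = 2882
  N₂: 20530 (inert)
  CO₂: 0 + 3(515.1) = 1545
  H₂O: 0 + 4(515.1) = 2061
Total out = 27080 mol/min; y_O₂ = 2882 / 27080 = 0.1064.

0.106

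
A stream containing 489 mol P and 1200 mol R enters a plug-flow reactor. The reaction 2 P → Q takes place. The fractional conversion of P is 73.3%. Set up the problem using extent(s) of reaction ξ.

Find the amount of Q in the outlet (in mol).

179 mol

P reacted = 0.733 × 489 = 358.4 mol; ν_P = −2, so ξ = 358.4/2 = 179.2 mol.
Outlet amounts (n = n₀ + ν ξ):
  P: 489 − 2(179.2) = 130.6
  Q: 0 + 1(179.2) = 179.2
  R: 1200 (inert)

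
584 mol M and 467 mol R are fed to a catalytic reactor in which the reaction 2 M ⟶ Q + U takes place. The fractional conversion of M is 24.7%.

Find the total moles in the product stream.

1050 mol

M reacted = 0.247 × 584 = 144.2 mol; ν_M = −2, so ξ = 144.2/2 = 72.12 mol.
Outlet amounts (n = n₀ + ν ξ):
  M: 584 − 2(72.12) = 439.8
  Q: 0 + 1(72.12) = 72.12
  U: 0 + 1(72.12) = 72.12
  R: 467 (inert)
Total out = 439.8 + 72.12 + 72.12 + 467 = 1051 mol.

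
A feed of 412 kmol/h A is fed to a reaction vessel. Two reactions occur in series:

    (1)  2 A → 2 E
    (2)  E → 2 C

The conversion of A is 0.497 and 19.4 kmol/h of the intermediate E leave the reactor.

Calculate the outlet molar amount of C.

371 kmol/h

Conversion of A: A consumed = 2ξ₁ = 0.497 × 412 → ξ₁ = 102.4 kmol/h.
E balance: n_E = 0 + 2ξ₁ − 1ξ₂ = 19.4 → ξ₂ = (2·102.4 − 19.4)/1 = 185.4 kmol/h.
Outlet amounts (n = n₀ + Σ ν·ξ):
  A: 412 − 2(102.4) = 207.2
  E: 0 + 2(102.4) − 1(185.4) = 19.4
  C: 0 + 2(185.4) = 370.7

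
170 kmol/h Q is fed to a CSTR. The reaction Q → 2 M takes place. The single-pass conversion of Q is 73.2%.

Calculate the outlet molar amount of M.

Q reacted = 0.732 × 170 = 124.4 kmol/h; ν_Q = −1, so ξ = 124.4/1 = 124.4 kmol/h.
Outlet amounts (n = n₀ + ν ξ):
  Q: 170 − 1(124.4) = 45.56
  M: 0 + 2(124.4) = 248.9

249 kmol/h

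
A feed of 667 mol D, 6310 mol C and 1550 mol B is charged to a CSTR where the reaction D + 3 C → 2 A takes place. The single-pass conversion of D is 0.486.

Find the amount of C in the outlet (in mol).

D reacted = 0.486 × 667 = 324.2 mol; ν_D = −1, so ξ = 324.2/1 = 324.2 mol.
Outlet amounts (n = n₀ + ν ξ):
  D: 667 − 1(324.2) = 342.8
  C: 6310 − 3(324.2) = 5338
  A: 0 + 2(324.2) = 648.3
  B: 1550 (inert)

5340 mol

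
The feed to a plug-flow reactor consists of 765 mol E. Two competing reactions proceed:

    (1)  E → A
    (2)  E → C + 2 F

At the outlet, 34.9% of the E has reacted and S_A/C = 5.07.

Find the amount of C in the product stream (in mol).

44 mol

Conversion of E: E consumed = 0.349 × 765 = 267 mol = 1ξ₁ + 1ξ₂.
Selectivity: 1ξ₁ / (1ξ₂) = 5.07 → ξ₁ = 5.07 ξ₂.
Substitute: (1·5.07 + 1) ξ₂ = 267 → ξ₂ = 43.98 mol, ξ₁ = 223 mol.
Outlet amounts (n = n₀ + Σ ν·ξ):
  E: 765 − 1(223) − 1(43.98) = 498
  A: 0 + 1(223) = 223
  C: 0 + 1(43.98) = 43.98
  F: 0 + 2(43.98) = 87.97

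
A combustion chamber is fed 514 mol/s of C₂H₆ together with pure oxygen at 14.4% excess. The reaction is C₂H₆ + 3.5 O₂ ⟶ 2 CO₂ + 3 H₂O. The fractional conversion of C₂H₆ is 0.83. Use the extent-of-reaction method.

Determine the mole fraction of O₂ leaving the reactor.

Stoichiometric O₂ = 3.5 × 514 = 1799 mol/s; O₂ fed = 1799 × 1.144 = 2058 mol/s.
Fuel reacted = 0.83 × 514 → ξ = 426.6 mol/s.
Outlet (n = n₀ + ν ξ):
  C₂H₆: 514 − 1(426.6) = 87.38
  O₂: 2058 − 3.5(426.6) = 564.9
  CO₂: 0 + 2(426.6) = 853.2
  H₂O: 0 + 3(426.6) = 1280
Total out = 2785 mol/s; y_O₂ = 564.9 / 2785 = 0.2028.

0.203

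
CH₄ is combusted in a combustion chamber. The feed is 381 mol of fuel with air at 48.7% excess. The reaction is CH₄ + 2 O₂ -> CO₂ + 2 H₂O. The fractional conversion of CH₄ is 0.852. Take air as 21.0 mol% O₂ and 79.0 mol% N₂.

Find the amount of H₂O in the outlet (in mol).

649 mol

Stoichiometric O₂ = 2 × 381 = 762 mol; O₂ fed = 762 × 1.487 = 1133 mol.
N₂ fed = 1133 × 79/21 = 4263 mol.
Fuel reacted = 0.852 × 381 → ξ = 324.6 mol.
Outlet (n = n₀ + ν ξ):
  CH₄: 381 − 1(324.6) = 56.39
  O₂: 1133 − 2(324.6) = 483.9
  N₂: 4263 (inert)
  CO₂: 0 + 1(324.6) = 324.6
  H₂O: 0 + 2(324.6) = 649.2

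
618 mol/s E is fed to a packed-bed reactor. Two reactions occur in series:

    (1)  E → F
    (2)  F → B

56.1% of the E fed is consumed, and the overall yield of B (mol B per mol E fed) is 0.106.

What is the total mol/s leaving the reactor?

Conversion of E: E consumed = 1ξ₁ = 0.561 × 618 → ξ₁ = 346.7 mol/s.
Yield of B: 1ξ₂ / 618 = 0.106 → ξ₂ = 65.51 mol/s.
Outlet amounts (n = n₀ + Σ ν·ξ):
  E: 618 − 1(346.7) = 271.3
  F: 0 + 1(346.7) − 1(65.51) = 281.2
  B: 0 + 1(65.51) = 65.51
Total out = 271.3 + 281.2 + 65.51 = 618 mol/s.

618 mol/s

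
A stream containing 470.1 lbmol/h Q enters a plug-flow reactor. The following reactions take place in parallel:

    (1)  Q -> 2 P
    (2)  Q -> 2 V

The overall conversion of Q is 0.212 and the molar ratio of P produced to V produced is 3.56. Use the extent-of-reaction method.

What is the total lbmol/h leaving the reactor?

Conversion of Q: Q consumed = 0.212 × 470.1 = 99.66 lbmol/h = 1ξ₁ + 1ξ₂.
Selectivity: 2ξ₁ / (2ξ₂) = 3.56 → ξ₁ = 3.56 ξ₂.
Substitute: (1·3.56 + 1) ξ₂ = 99.66 → ξ₂ = 21.86 lbmol/h, ξ₁ = 77.81 lbmol/h.
Outlet amounts (n = n₀ + Σ ν·ξ):
  Q: 470.1 − 1(77.81) − 1(21.86) = 370.4
  P: 0 + 2(77.81) = 155.6
  V: 0 + 2(21.86) = 43.71
Total out = 370.4 + 155.6 + 43.71 = 569.8 lbmol/h.

570 lbmol/h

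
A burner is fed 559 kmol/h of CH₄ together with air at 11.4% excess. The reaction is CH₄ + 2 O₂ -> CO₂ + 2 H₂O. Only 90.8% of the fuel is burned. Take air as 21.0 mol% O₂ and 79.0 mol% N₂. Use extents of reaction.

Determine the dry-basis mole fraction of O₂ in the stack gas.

0.0421

Stoichiometric O₂ = 2 × 559 = 1118 kmol/h; O₂ fed = 1118 × 1.114 = 1245 kmol/h.
N₂ fed = 1245 × 79/21 = 4685 kmol/h.
Fuel reacted = 0.908 × 559 → ξ = 507.6 kmol/h.
Outlet (n = n₀ + ν ξ):
  CH₄: 559 − 1(507.6) = 51.43
  O₂: 1245 − 2(507.6) = 230.3
  N₂: 4685 (inert)
  CO₂: 0 + 1(507.6) = 507.6
  H₂O: 0 + 2(507.6) = 1015
Dry total = 5475 kmol/h; y_O₂ (dry) = 230.3 / 5475 = 0.04207.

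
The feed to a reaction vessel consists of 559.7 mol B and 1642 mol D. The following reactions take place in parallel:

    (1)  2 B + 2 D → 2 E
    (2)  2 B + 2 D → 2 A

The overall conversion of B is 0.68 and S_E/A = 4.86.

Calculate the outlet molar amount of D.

Conversion of B: B consumed = 0.68 × 559.7 = 380.6 mol = 2ξ₁ + 2ξ₂.
Selectivity: 2ξ₁ / (2ξ₂) = 4.86 → ξ₁ = 4.86 ξ₂.
Substitute: (2·4.86 + 2) ξ₂ = 380.6 → ξ₂ = 32.47 mol, ξ₁ = 157.8 mol.
Outlet amounts (n = n₀ + Σ ν·ξ):
  B: 559.7 − 2(157.8) − 2(32.47) = 179.1
  D: 1642 − 2(157.8) − 2(32.47) = 1261
  E: 0 + 2(157.8) = 315.6
  A: 0 + 2(32.47) = 64.95

1260 mol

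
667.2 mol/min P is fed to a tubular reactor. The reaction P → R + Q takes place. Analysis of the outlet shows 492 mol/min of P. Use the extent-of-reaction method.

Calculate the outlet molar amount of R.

For P: n = n₀ − 1ξ → 492 = 667.2 − 1ξ, giving ξ = 175.2 mol/min.
Outlet amounts (n = n₀ + ν ξ):
  P: 667.2 − 1(175.2) = 492
  R: 0 + 1(175.2) = 175.2
  Q: 0 + 1(175.2) = 175.2

175 mol/min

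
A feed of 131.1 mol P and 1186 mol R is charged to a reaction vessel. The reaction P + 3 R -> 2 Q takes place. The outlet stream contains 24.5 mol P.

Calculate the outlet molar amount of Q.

For P: n = n₀ − 1ξ → 24.5 = 131.1 − 1ξ, giving ξ = 106.6 mol.
Outlet amounts (n = n₀ + ν ξ):
  P: 131.1 − 1(106.6) = 24.5
  R: 1186 − 3(106.6) = 866.2
  Q: 0 + 2(106.6) = 213.2

213 mol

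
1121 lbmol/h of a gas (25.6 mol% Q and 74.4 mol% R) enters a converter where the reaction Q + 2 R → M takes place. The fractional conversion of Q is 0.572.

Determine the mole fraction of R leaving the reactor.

0.638

Q reacted = 0.572 × 287 = 164.2 lbmol/h; ν_Q = −1, so ξ = 164.2/1 = 164.2 lbmol/h.
Outlet amounts (n = n₀ + ν ξ):
  Q: 287 − 1(164.2) = 122.8
  R: 834 − 2(164.2) = 505.7
  M: 0 + 1(164.2) = 164.2
Total out = 792.7 lbmol/h; y_R = 505.7 / 792.7 = 0.638.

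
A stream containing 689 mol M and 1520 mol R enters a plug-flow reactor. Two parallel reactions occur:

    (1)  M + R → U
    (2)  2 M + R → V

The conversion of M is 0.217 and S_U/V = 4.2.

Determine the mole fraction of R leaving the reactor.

Conversion of M: M consumed = 0.217 × 689 = 149.5 mol = 1ξ₁ + 2ξ₂.
Selectivity: 1ξ₁ / (1ξ₂) = 4.2 → ξ₁ = 4.2 ξ₂.
Substitute: (1·4.2 + 2) ξ₂ = 149.5 → ξ₂ = 24.11 mol, ξ₁ = 101.3 mol.
Outlet amounts (n = n₀ + Σ ν·ξ):
  M: 689 − 1(101.3) − 2(24.11) = 539.5
  R: 1520 − 1(101.3) − 1(24.11) = 1395
  U: 0 + 1(101.3) = 101.3
  V: 0 + 1(24.11) = 24.11
Total out = 2059 mol; y_R = 1395 / 2059 = 0.6772.

0.677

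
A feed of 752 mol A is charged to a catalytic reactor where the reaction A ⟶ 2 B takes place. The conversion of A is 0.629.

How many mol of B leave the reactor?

A reacted = 0.629 × 752 = 473 mol; ν_A = −1, so ξ = 473/1 = 473 mol.
Outlet amounts (n = n₀ + ν ξ):
  A: 752 − 1(473) = 279
  B: 0 + 2(473) = 946

946 mol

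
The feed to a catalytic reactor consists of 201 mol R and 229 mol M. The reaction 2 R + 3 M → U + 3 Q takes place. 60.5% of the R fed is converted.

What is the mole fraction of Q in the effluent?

0.494

R reacted = 0.605 × 201 = 121.6 mol; ν_R = −2, so ξ = 121.6/2 = 60.8 mol.
Outlet amounts (n = n₀ + ν ξ):
  R: 201 − 2(60.8) = 79.4
  M: 229 − 3(60.8) = 46.59
  U: 0 + 1(60.8) = 60.8
  Q: 0 + 3(60.8) = 182.4
Total out = 369.2 mol; y_Q = 182.4 / 369.2 = 0.4941.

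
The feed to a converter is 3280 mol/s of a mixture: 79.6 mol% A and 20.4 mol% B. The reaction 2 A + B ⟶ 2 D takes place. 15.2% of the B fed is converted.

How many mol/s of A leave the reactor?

B reacted = 0.152 × 669.1 = 101.7 mol/s; ν_B = −1, so ξ = 101.7/1 = 101.7 mol/s.
Outlet amounts (n = n₀ + ν ξ):
  A: 2611 − 2(101.7) = 2407
  B: 669.1 − 1(101.7) = 567.4
  D: 0 + 2(101.7) = 203.4

2410 mol/s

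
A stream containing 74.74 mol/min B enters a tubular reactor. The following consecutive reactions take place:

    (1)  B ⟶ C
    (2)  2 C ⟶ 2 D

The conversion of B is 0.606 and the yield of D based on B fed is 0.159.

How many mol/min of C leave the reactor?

33.4 mol/min

Conversion of B: B consumed = 1ξ₁ = 0.606 × 74.74 → ξ₁ = 45.29 mol/min.
Yield of D: 2ξ₂ / 74.74 = 0.159 → ξ₂ = 5.942 mol/min.
Outlet amounts (n = n₀ + Σ ν·ξ):
  B: 74.74 − 1(45.29) = 29.45
  C: 0 + 1(45.29) − 2(5.942) = 33.41
  D: 0 + 2(5.942) = 11.88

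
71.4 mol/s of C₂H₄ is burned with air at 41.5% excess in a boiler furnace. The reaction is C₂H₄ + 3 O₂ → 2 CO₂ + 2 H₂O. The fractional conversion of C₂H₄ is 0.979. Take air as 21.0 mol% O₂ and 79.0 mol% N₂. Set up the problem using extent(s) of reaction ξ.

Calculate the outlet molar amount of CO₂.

140 mol/s

Stoichiometric O₂ = 3 × 71.4 = 214.2 mol/s; O₂ fed = 214.2 × 1.415 = 303.1 mol/s.
N₂ fed = 303.1 × 79/21 = 1140 mol/s.
Fuel reacted = 0.979 × 71.4 → ξ = 69.9 mol/s.
Outlet (n = n₀ + ν ξ):
  C₂H₄: 71.4 − 1(69.9) = 1.499
  O₂: 303.1 − 3(69.9) = 93.39
  N₂: 1140 (inert)
  CO₂: 0 + 2(69.9) = 139.8
  H₂O: 0 + 2(69.9) = 139.8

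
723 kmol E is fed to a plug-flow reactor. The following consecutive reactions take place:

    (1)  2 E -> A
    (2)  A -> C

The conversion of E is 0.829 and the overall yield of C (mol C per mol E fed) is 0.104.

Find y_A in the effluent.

Conversion of E: E consumed = 2ξ₁ = 0.829 × 723 → ξ₁ = 299.7 kmol.
Yield of C: 1ξ₂ / 723 = 0.104 → ξ₂ = 75.19 kmol.
Outlet amounts (n = n₀ + Σ ν·ξ):
  E: 723 − 2(299.7) = 123.6
  A: 0 + 1(299.7) − 1(75.19) = 224.5
  C: 0 + 1(75.19) = 75.19
Total out = 423.3 kmol; y_A = 224.5 / 423.3 = 0.5303.

0.53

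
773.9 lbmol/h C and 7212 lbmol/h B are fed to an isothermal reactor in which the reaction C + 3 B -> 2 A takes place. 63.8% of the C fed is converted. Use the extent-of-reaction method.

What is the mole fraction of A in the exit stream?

0.141

C reacted = 0.638 × 773.9 = 493.7 lbmol/h; ν_C = −1, so ξ = 493.7/1 = 493.7 lbmol/h.
Outlet amounts (n = n₀ + ν ξ):
  C: 773.9 − 1(493.7) = 280.2
  B: 7212 − 3(493.7) = 5731
  A: 0 + 2(493.7) = 987.5
Total out = 6998 lbmol/h; y_A = 987.5 / 6998 = 0.1411.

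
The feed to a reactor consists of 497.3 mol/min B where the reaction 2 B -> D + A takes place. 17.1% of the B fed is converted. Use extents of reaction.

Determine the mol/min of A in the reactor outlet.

B reacted = 0.171 × 497.3 = 85.04 mol/min; ν_B = −2, so ξ = 85.04/2 = 42.52 mol/min.
Outlet amounts (n = n₀ + ν ξ):
  B: 497.3 − 2(42.52) = 412.3
  D: 0 + 1(42.52) = 42.52
  A: 0 + 1(42.52) = 42.52

42.5 mol/min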